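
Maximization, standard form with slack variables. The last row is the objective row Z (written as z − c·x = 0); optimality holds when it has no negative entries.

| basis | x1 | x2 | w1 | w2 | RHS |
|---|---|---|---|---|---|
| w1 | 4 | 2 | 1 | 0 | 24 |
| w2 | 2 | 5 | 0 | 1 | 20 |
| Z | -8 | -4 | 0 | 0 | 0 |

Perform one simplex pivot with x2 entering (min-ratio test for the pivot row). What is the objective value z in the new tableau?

Ratio test on column x2 — row 1: 24/2 = 12; row 2: 20/5 = 4. Minimum is 4 at row 2 (w2 leaves); pivot element 5.
Pivot on row 2; the Z-row RHS becomes 0 − (-4)·4 = 16.

16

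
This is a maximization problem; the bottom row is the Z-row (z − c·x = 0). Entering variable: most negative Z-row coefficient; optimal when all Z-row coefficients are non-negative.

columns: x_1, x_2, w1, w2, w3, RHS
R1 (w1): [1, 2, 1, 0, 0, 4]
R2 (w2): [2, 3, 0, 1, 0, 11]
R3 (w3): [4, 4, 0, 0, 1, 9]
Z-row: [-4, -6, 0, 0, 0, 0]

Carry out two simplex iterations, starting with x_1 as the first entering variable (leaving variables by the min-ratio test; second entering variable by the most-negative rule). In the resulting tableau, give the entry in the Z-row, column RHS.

Ratio test on column x_1 — row 1: 4/1 = 4; row 2: 11/2 = 11/2; row 3: 9/4 = 9/4. Minimum is 9/4 at row 3 (w3 leaves); pivot element 4.
Divide row 3 by 4; eliminate column x_1 from the other rows.
Second iteration: most negative Z-row entry is -2 in column x_2, so x_2 enters.
Ratio test on column x_2 — row 1: (7/4)/1 = 7/4; row 2: (13/2)/1 = 13/2; row 3: (9/4)/1 = 9/4. Minimum is 7/4 at row 1 (w1 leaves); pivot element 1.
Divide row 1 by 1; eliminate column x_2 from the other rows.
After both pivots, the entry at the Z-row, column RHS is 25/2.

25/2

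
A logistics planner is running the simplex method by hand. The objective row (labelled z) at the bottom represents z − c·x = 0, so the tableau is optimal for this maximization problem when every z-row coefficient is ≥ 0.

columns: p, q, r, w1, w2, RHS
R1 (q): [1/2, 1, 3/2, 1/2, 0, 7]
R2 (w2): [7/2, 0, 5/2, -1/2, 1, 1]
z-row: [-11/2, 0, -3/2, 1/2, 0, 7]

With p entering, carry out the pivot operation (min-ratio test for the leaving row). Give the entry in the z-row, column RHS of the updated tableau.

Ratio test on column p — row 1: 7/(1/2) = 14; row 2: 1/(7/2) = 2/7. Minimum is 2/7 at row 2 (w2 leaves); pivot element 7/2.
Divide row 2 by 7/2; eliminate column p from the other rows.
z-row update in column RHS: 7 − (-11/2)·(2/7) = 60/7.

60/7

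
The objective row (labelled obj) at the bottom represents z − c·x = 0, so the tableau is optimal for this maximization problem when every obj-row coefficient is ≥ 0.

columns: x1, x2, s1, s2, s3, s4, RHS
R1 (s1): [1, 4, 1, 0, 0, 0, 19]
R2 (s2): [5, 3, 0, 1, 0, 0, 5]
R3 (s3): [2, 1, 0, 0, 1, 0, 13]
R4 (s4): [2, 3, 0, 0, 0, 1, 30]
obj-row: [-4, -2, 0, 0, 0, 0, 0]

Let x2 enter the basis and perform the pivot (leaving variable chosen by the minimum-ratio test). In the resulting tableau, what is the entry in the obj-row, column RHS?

10/3

Ratio test on column x2 — row 1: 19/4 = 19/4; row 2: 5/3 = 5/3; row 3: 13/1 = 13; row 4: 30/3 = 10. Minimum is 5/3 at row 2 (s2 leaves); pivot element 3.
Divide row 2 by 3; eliminate column x2 from the other rows.
obj-row update in column RHS: 0 − (-2)·(5/3) = 10/3.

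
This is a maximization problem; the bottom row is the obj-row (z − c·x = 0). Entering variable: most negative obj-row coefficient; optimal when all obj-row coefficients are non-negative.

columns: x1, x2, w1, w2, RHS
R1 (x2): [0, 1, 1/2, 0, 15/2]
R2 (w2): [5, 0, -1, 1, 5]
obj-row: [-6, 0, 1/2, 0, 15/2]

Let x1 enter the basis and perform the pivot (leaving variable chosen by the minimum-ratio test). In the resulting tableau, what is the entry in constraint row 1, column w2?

Ratio test on column x1 — row 1: entry 0 ≤ 0; row 2: 5/5 = 1. Minimum is 1 at row 2 (w2 leaves); pivot element 5.
Divide row 2 by 5; eliminate column x1 from the other rows.
Row 1 update in column w2: 0 − 0·(1/5) = 0.

0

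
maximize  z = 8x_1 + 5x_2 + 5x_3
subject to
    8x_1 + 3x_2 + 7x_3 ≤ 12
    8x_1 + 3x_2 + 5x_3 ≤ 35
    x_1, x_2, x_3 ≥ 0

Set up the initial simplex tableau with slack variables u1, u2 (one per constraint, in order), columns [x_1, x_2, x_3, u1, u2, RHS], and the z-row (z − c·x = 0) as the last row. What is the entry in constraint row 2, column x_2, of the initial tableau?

3

Constraint 2 has coefficient 3 on x_2.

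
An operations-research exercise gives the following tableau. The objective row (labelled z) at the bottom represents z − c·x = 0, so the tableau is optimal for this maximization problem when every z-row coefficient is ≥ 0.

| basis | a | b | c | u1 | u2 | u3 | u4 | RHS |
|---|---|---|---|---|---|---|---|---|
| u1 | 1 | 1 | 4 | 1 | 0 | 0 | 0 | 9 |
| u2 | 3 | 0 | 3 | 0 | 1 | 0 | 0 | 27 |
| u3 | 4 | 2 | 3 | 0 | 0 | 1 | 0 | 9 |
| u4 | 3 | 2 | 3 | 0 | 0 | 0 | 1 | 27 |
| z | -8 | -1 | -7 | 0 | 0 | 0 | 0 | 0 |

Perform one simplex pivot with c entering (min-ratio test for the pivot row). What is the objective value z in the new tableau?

Ratio test on column c — row 1: 9/4 = 9/4; row 2: 27/3 = 9; row 3: 9/3 = 3; row 4: 27/3 = 9. Minimum is 9/4 at row 1 (u1 leaves); pivot element 4.
Pivot on row 1; the z-row RHS becomes 0 − (-7)·(9/4) = 63/4.

63/4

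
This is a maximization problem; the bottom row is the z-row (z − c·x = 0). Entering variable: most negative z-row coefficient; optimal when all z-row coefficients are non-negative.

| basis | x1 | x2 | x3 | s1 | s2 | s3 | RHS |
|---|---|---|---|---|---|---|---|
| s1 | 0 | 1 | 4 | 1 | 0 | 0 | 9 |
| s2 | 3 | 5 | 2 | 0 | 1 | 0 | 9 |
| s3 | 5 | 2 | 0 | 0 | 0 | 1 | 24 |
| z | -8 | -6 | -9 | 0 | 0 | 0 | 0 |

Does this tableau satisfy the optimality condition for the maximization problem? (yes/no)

The z-row has a negative entry -9 in column x3, so it is not optimal.

no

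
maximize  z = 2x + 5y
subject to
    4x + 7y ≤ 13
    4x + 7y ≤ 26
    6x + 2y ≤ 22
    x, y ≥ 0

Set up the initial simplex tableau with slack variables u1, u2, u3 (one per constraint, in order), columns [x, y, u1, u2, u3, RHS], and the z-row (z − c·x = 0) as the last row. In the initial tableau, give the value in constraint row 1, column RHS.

The RHS of constraint 1 is b_1 = 13.

13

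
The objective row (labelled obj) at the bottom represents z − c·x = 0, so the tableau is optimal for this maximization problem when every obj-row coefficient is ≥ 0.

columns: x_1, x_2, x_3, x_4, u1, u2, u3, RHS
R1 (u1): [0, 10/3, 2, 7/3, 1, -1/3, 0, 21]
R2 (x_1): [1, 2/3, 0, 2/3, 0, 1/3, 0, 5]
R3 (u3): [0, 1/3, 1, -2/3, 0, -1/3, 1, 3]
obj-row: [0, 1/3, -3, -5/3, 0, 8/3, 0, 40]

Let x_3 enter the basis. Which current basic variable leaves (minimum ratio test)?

Column x_3 entries and ratios — u1: 21/2 = 21/2; x_1: 0 ≤ 0, skip; u3: 3/1 = 3.
Smallest ratio is 3 in the row of u3, so u3 leaves.

u3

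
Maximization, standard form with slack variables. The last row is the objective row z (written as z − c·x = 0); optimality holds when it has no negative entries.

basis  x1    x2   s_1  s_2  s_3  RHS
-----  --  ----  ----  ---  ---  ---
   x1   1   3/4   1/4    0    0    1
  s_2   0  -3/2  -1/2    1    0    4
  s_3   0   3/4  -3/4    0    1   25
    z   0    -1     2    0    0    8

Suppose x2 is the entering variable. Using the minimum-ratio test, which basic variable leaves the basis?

Column x2 entries and ratios — x1: 1/(3/4) = 4/3; s_2: -3/2 ≤ 0, skip; s_3: 25/(3/4) = 100/3.
Smallest ratio is 4/3 in the row of x1, so x1 leaves.

x1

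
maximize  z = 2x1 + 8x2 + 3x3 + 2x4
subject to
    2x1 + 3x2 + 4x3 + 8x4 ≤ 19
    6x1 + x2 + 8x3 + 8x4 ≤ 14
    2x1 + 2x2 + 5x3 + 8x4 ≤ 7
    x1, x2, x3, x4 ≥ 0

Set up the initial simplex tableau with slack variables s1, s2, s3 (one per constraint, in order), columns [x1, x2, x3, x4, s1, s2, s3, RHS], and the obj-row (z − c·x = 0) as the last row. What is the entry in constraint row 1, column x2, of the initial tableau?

Constraint 1 has coefficient 3 on x2.

3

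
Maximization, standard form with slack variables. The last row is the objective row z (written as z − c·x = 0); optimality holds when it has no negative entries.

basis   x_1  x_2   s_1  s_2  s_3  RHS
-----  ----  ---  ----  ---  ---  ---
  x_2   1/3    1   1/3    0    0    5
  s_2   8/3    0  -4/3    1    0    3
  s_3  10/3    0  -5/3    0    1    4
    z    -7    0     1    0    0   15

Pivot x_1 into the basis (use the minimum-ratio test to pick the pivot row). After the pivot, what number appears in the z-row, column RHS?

183/8

Ratio test on column x_1 — row 1: 5/(1/3) = 15; row 2: 3/(8/3) = 9/8; row 3: 4/(10/3) = 6/5. Minimum is 9/8 at row 2 (s_2 leaves); pivot element 8/3.
Divide row 2 by 8/3; eliminate column x_1 from the other rows.
z-row update in column RHS: 15 − (-7)·(9/8) = 183/8.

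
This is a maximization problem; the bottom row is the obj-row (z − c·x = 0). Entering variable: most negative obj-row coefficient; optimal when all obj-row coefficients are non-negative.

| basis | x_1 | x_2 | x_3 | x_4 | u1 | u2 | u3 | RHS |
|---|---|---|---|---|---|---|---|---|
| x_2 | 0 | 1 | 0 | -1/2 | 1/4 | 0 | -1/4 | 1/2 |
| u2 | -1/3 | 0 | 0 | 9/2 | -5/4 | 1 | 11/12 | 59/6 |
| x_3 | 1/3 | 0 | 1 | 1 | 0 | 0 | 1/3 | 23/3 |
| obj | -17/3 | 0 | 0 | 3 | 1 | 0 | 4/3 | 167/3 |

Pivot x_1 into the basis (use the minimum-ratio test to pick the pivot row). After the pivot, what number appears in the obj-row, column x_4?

20

Ratio test on column x_1 — row 1: entry 0 ≤ 0; row 2: entry -1/3 ≤ 0; row 3: (23/3)/(1/3) = 23. Minimum is 23 at row 3 (x_3 leaves); pivot element 1/3.
Divide row 3 by 1/3; eliminate column x_1 from the other rows.
obj-row update in column x_4: 3 − (-17/3)·3 = 20.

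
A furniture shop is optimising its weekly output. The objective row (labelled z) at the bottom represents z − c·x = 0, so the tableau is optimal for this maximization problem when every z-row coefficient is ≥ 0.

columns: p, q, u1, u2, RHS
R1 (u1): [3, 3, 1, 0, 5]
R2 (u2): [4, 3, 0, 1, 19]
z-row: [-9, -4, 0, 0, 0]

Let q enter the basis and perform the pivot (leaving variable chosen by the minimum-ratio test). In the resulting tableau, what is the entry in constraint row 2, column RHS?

Ratio test on column q — row 1: 5/3 = 5/3; row 2: 19/3 = 19/3. Minimum is 5/3 at row 1 (u1 leaves); pivot element 3.
Divide row 1 by 3; eliminate column q from the other rows.
Row 2 update in column RHS: 19 − 3·(5/3) = 14.

14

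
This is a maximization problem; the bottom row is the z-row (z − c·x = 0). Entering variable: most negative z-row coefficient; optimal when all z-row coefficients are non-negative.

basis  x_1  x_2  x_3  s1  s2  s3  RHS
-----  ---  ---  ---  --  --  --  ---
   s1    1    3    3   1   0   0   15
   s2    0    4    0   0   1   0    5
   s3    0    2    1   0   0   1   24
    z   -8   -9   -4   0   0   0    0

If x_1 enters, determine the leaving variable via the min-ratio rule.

Column x_1 entries and ratios — s1: 15/1 = 15; s2: 0 ≤ 0, skip; s3: 0 ≤ 0, skip.
Smallest ratio is 15 in the row of s1, so s1 leaves.

s1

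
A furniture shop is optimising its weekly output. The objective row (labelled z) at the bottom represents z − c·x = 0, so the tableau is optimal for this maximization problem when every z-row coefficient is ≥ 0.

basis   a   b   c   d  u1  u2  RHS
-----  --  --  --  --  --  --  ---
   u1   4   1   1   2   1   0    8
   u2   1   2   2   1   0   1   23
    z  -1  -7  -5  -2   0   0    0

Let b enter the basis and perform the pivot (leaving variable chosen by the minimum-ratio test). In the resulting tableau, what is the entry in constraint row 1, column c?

Ratio test on column b — row 1: 8/1 = 8; row 2: 23/2 = 23/2. Minimum is 8 at row 1 (u1 leaves); pivot element 1.
Divide row 1 by 1; eliminate column b from the other rows.
In the new row 1, the c entry is the old entry divided by the pivot: 1/1 = 1.

1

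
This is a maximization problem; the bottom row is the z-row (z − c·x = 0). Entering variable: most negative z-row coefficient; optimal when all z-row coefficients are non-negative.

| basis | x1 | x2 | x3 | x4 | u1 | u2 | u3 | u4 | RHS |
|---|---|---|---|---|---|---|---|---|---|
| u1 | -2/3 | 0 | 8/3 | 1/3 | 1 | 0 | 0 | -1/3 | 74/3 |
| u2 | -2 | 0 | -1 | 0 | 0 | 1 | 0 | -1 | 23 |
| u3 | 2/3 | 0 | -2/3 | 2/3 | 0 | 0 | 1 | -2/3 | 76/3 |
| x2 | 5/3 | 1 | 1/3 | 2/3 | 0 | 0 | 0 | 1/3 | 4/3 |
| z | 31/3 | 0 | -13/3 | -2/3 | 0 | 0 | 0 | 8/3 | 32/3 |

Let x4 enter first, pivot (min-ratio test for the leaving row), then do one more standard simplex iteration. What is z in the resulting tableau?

28

Ratio test on column x4 — row 1: (74/3)/(1/3) = 74; row 2: entry 0 ≤ 0; row 3: (76/3)/(2/3) = 38; row 4: (4/3)/(2/3) = 2. Minimum is 2 at row 4 (x2 leaves); pivot element 2/3.
Pivot on row 4; the z-row RHS becomes 32/3 − (-2/3)·2 = 12.
Next entering variable (most negative z-row entry -4): x3.
Ratio test on column x3 — row 1: 24/(5/2) = 48/5; row 2: entry -1 ≤ 0; row 3: entry -1 ≤ 0; row 4: 2/(1/2) = 4. Minimum is 4 at row 4 (x4 leaves); pivot element 1/2.
After the second pivot the z-row RHS is 12 − (-4)·4 = 28.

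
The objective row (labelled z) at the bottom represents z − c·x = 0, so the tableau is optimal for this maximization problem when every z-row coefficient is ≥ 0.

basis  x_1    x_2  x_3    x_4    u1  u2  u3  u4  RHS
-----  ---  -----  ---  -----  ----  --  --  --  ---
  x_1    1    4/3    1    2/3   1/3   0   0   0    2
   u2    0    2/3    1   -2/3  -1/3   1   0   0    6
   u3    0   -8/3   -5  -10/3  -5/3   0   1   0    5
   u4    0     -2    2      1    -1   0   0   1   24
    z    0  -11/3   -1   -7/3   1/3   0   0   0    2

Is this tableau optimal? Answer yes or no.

no

The z-row has a negative entry -11/3 in column x_2, so it is not optimal.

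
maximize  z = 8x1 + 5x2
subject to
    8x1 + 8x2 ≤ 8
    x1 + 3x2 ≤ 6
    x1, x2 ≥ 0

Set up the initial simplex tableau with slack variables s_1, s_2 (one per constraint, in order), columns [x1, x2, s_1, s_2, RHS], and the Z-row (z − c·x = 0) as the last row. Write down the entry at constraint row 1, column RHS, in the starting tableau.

The RHS of constraint 1 is b_1 = 8.

8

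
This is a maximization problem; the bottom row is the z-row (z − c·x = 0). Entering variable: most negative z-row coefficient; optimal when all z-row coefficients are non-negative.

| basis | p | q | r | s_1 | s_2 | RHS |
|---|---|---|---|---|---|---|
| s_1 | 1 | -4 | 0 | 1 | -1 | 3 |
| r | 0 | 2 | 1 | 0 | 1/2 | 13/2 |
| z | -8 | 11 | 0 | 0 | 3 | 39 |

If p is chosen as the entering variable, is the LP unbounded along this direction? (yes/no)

Column p has positive entries in row(s) 1, so the ratio test bounds it — not unbounded.

no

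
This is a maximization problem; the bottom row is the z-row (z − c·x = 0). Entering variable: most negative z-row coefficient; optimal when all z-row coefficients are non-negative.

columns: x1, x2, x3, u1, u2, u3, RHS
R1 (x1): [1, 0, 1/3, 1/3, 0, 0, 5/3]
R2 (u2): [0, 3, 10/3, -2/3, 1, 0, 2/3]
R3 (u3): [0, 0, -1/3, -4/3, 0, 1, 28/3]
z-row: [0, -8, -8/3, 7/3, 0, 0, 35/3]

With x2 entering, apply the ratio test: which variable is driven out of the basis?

u2

Column x2 entries and ratios — x1: 0 ≤ 0, skip; u2: (2/3)/3 = 2/9; u3: 0 ≤ 0, skip.
Smallest ratio is 2/9 in the row of u2, so u2 leaves.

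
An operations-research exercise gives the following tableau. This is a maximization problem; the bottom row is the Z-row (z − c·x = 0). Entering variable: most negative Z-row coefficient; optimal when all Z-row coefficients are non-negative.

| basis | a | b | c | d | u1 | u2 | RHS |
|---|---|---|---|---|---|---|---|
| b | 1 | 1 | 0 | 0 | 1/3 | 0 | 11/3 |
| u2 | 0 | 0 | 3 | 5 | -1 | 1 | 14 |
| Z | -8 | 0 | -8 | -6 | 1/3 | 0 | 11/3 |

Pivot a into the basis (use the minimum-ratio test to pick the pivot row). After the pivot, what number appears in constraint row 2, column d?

Ratio test on column a — row 1: (11/3)/1 = 11/3; row 2: entry 0 ≤ 0. Minimum is 11/3 at row 1 (b leaves); pivot element 1.
Divide row 1 by 1; eliminate column a from the other rows.
Row 2 update in column d: 5 − 0·0 = 5.

5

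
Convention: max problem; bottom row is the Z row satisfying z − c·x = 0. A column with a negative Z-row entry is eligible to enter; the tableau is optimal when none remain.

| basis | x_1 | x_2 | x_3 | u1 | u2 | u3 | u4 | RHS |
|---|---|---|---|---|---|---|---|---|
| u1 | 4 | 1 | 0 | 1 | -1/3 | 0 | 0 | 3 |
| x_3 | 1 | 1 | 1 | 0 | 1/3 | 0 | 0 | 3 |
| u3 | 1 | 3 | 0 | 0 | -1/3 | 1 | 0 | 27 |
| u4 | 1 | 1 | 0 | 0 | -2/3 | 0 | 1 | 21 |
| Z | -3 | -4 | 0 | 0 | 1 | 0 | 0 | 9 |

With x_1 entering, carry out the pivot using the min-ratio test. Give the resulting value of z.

Ratio test on column x_1 — row 1: 3/4 = 3/4; row 2: 3/1 = 3; row 3: 27/1 = 27; row 4: 21/1 = 21. Minimum is 3/4 at row 1 (u1 leaves); pivot element 4.
Pivot on row 1; the Z-row RHS becomes 9 − (-3)·(3/4) = 45/4.

45/4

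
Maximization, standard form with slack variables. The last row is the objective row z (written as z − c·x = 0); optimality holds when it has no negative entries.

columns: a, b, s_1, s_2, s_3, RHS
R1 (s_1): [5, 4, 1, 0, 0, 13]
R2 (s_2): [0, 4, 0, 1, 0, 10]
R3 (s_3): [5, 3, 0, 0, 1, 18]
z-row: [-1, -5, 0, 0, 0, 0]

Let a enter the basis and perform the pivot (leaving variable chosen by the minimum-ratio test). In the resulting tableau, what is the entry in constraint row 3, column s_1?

-1

Ratio test on column a — row 1: 13/5 = 13/5; row 2: entry 0 ≤ 0; row 3: 18/5 = 18/5. Minimum is 13/5 at row 1 (s_1 leaves); pivot element 5.
Divide row 1 by 5; eliminate column a from the other rows.
Row 3 update in column s_1: 0 − 5·(1/5) = -1.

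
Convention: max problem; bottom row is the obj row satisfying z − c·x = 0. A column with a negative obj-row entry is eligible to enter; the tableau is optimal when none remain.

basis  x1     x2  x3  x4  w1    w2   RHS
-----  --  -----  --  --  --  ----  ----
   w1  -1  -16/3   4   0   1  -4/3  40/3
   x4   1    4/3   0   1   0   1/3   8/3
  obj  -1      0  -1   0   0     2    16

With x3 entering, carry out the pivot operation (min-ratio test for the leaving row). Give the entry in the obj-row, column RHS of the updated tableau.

58/3

Ratio test on column x3 — row 1: (40/3)/4 = 10/3; row 2: entry 0 ≤ 0. Minimum is 10/3 at row 1 (w1 leaves); pivot element 4.
Divide row 1 by 4; eliminate column x3 from the other rows.
obj-row update in column RHS: 16 − (-1)·(10/3) = 58/3.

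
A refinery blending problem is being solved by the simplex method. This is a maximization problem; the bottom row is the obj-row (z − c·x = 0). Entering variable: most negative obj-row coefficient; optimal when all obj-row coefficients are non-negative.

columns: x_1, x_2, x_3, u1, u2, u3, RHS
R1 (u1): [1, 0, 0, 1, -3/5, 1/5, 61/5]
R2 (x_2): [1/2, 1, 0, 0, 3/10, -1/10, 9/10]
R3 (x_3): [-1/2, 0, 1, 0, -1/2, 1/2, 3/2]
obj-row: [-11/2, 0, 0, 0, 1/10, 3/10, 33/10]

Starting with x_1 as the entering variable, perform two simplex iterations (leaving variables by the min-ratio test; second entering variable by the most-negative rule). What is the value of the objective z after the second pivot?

Ratio test on column x_1 — row 1: (61/5)/1 = 61/5; row 2: (9/10)/(1/2) = 9/5; row 3: entry -1/2 ≤ 0. Minimum is 9/5 at row 2 (x_2 leaves); pivot element 1/2.
Pivot on row 2; the obj-row RHS becomes 33/10 − (-11/2)·(9/5) = 66/5.
Next entering variable (most negative obj-row entry -4/5): u3.
Ratio test on column u3 — row 1: (52/5)/(2/5) = 26; row 2: entry -1/5 ≤ 0; row 3: (12/5)/(2/5) = 6. Minimum is 6 at row 3 (x_3 leaves); pivot element 2/5.
After the second pivot the obj-row RHS is 66/5 − (-4/5)·6 = 18.

18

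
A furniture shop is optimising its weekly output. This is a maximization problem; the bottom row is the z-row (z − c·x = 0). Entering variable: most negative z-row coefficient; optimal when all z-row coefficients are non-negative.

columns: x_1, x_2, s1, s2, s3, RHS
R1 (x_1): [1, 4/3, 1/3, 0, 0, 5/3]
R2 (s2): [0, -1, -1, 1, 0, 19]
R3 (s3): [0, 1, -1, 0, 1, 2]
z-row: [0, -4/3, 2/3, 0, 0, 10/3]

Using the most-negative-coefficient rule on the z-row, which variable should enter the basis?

x_2

Negative z-row entries: x_2: -4/3.
The most negative is -4/3 in column x_2, so x_2 enters.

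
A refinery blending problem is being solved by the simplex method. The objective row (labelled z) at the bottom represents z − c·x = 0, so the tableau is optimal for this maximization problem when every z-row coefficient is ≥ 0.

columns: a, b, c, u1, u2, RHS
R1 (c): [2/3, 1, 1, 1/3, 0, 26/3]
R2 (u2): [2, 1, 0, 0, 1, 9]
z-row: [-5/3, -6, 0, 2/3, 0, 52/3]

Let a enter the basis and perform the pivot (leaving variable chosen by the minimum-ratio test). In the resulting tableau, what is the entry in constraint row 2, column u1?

0

Ratio test on column a — row 1: (26/3)/(2/3) = 13; row 2: 9/2 = 9/2. Minimum is 9/2 at row 2 (u2 leaves); pivot element 2.
Divide row 2 by 2; eliminate column a from the other rows.
In the new row 2, the u1 entry is the old entry divided by the pivot: 0/2 = 0.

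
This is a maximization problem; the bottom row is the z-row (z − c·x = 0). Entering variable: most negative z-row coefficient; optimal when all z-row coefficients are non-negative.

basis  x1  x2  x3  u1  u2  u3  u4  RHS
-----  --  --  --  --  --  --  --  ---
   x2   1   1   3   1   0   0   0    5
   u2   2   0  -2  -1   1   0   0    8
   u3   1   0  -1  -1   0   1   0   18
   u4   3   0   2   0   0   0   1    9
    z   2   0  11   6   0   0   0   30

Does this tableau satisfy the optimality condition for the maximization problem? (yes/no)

Every z-row coefficient is ≥ 0, so the tableau is optimal.

yes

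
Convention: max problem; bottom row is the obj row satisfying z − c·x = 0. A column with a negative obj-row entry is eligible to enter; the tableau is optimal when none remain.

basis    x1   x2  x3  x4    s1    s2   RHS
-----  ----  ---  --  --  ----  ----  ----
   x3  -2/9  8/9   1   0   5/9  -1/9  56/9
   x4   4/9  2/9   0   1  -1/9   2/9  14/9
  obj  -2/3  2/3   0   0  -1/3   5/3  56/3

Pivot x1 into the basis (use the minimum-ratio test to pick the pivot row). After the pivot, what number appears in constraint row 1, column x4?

1/2

Ratio test on column x1 — row 1: entry -2/9 ≤ 0; row 2: (14/9)/(4/9) = 7/2. Minimum is 7/2 at row 2 (x4 leaves); pivot element 4/9.
Divide row 2 by 4/9; eliminate column x1 from the other rows.
Row 1 update in column x4: 0 − (-2/9)·(9/4) = 1/2.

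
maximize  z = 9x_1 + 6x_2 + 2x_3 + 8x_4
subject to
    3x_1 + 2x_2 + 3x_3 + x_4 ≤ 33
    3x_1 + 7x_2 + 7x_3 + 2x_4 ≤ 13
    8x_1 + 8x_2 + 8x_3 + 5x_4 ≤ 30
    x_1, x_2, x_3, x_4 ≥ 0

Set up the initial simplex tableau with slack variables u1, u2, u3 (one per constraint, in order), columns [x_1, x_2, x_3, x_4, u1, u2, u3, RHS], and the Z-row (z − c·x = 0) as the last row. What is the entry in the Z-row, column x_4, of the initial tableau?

The Z-row carries the negated objective coefficients: the x_4 entry is -8.

-8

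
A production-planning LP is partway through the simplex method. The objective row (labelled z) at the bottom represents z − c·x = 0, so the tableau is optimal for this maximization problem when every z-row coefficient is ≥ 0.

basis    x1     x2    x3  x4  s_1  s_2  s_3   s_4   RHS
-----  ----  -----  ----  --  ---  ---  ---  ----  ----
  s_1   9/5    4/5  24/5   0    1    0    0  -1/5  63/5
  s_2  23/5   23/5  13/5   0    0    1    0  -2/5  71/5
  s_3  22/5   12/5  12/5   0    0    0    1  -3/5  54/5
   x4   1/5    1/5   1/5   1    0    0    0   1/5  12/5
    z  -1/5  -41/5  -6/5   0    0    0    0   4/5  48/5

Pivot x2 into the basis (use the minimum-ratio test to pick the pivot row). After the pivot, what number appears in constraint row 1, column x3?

100/23

Ratio test on column x2 — row 1: (63/5)/(4/5) = 63/4; row 2: (71/5)/(23/5) = 71/23; row 3: (54/5)/(12/5) = 9/2; row 4: (12/5)/(1/5) = 12. Minimum is 71/23 at row 2 (s_2 leaves); pivot element 23/5.
Divide row 2 by 23/5; eliminate column x2 from the other rows.
Row 1 update in column x3: 24/5 − (4/5)·(13/23) = 100/23.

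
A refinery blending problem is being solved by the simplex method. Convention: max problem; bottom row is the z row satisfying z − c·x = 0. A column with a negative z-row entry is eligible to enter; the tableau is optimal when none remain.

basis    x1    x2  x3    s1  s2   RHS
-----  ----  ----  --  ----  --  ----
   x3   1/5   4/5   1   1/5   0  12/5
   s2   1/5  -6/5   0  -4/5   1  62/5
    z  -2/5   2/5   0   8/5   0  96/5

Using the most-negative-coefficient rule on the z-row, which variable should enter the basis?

Negative z-row entries: x1: -2/5.
The most negative is -2/5 in column x1, so x1 enters.

x1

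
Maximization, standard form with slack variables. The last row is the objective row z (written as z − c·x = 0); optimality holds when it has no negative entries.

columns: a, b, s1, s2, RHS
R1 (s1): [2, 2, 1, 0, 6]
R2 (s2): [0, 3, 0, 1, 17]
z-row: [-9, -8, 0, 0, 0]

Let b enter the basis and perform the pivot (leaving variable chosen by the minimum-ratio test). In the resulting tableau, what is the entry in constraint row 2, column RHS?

8

Ratio test on column b — row 1: 6/2 = 3; row 2: 17/3 = 17/3. Minimum is 3 at row 1 (s1 leaves); pivot element 2.
Divide row 1 by 2; eliminate column b from the other rows.
Row 2 update in column RHS: 17 − 3·3 = 8.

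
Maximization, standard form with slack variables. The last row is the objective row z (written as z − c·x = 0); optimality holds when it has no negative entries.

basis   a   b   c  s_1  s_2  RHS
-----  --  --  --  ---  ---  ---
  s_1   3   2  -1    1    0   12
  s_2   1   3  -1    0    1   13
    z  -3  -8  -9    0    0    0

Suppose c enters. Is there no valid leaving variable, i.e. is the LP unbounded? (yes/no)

yes

Every constraint-row entry in column c is ≤ 0, so increasing c is unbounded.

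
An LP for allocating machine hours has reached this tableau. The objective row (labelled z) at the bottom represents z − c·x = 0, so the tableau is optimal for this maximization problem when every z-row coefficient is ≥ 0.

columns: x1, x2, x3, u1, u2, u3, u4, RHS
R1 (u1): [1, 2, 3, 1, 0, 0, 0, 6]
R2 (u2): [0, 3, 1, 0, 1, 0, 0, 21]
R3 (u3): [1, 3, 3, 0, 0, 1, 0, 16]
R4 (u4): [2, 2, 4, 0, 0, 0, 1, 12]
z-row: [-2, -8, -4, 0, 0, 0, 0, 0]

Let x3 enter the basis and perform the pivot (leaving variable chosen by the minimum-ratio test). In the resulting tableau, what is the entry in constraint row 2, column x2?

7/3

Ratio test on column x3 — row 1: 6/3 = 2; row 2: 21/1 = 21; row 3: 16/3 = 16/3; row 4: 12/4 = 3. Minimum is 2 at row 1 (u1 leaves); pivot element 3.
Divide row 1 by 3; eliminate column x3 from the other rows.
Row 2 update in column x2: 3 − 1·(2/3) = 7/3.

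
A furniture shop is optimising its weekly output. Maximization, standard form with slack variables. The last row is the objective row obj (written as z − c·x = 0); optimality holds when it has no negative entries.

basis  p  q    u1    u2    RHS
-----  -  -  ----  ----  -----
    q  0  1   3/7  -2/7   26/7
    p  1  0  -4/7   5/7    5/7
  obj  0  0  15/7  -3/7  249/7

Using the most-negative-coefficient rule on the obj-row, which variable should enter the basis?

Negative obj-row entries: u2: -3/7.
The most negative is -3/7 in column u2, so u2 enters.

u2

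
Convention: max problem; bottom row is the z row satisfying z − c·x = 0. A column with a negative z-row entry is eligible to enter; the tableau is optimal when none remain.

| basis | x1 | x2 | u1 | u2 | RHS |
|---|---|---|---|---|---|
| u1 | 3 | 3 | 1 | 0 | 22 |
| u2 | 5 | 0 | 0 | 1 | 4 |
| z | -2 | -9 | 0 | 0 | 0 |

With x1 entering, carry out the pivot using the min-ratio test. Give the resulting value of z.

Ratio test on column x1 — row 1: 22/3 = 22/3; row 2: 4/5 = 4/5. Minimum is 4/5 at row 2 (u2 leaves); pivot element 5.
Pivot on row 2; the z-row RHS becomes 0 − (-2)·(4/5) = 8/5.

8/5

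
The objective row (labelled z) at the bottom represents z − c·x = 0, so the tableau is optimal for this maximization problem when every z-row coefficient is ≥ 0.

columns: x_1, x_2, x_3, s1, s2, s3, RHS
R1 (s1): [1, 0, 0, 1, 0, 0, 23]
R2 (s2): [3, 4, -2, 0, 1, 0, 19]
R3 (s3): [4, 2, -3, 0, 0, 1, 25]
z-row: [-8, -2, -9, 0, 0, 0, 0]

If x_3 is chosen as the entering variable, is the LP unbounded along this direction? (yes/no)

Every constraint-row entry in column x_3 is ≤ 0, so increasing x_3 is unbounded.

yes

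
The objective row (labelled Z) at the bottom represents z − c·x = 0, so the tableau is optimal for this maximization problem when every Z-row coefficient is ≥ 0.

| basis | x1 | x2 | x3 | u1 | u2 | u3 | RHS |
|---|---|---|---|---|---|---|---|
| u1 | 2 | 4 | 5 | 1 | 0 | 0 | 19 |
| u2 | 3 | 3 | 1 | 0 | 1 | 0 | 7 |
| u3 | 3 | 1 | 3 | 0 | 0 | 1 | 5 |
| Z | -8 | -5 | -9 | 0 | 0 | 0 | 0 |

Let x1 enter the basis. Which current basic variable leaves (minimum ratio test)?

u3

Column x1 entries and ratios — u1: 19/2 = 19/2; u2: 7/3 = 7/3; u3: 5/3 = 5/3.
Smallest ratio is 5/3 in the row of u3, so u3 leaves.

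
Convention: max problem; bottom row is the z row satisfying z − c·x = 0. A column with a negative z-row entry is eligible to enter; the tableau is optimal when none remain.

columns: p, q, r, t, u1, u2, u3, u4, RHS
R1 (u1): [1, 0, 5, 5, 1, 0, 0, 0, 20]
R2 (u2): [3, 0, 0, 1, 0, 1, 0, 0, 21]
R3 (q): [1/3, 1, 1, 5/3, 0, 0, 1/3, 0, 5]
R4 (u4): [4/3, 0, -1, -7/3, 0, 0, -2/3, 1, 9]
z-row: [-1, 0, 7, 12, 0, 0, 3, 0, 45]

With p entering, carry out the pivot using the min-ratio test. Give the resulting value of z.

207/4

Ratio test on column p — row 1: 20/1 = 20; row 2: 21/3 = 7; row 3: 5/(1/3) = 15; row 4: 9/(4/3) = 27/4. Minimum is 27/4 at row 4 (u4 leaves); pivot element 4/3.
Pivot on row 4; the z-row RHS becomes 45 − (-1)·(27/4) = 207/4.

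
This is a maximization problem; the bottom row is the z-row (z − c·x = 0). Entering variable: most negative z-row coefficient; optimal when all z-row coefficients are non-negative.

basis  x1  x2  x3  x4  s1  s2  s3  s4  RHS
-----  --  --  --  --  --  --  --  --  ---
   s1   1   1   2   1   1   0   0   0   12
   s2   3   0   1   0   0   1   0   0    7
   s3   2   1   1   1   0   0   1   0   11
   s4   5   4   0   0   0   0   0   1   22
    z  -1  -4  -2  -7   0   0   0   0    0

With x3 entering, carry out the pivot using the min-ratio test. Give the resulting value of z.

Ratio test on column x3 — row 1: 12/2 = 6; row 2: 7/1 = 7; row 3: 11/1 = 11; row 4: entry 0 ≤ 0. Minimum is 6 at row 1 (s1 leaves); pivot element 2.
Pivot on row 1; the z-row RHS becomes 0 − (-2)·6 = 12.

12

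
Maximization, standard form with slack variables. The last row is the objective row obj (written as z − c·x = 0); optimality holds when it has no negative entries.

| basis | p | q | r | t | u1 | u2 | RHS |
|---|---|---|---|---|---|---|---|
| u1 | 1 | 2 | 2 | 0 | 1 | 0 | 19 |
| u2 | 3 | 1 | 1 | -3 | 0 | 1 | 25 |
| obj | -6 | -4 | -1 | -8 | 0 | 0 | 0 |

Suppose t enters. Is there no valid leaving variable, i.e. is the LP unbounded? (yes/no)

yes

Every constraint-row entry in column t is ≤ 0, so increasing t is unbounded.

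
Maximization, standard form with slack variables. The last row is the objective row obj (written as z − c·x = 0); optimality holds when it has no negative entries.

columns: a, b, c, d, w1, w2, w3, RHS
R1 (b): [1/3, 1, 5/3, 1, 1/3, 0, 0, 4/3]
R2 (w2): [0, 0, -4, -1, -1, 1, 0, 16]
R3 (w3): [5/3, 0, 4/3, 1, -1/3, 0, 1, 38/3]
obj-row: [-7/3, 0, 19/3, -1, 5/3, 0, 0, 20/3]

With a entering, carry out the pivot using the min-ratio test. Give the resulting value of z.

16

Ratio test on column a — row 1: (4/3)/(1/3) = 4; row 2: entry 0 ≤ 0; row 3: (38/3)/(5/3) = 38/5. Minimum is 4 at row 1 (b leaves); pivot element 1/3.
Pivot on row 1; the obj-row RHS becomes 20/3 − (-7/3)·4 = 16.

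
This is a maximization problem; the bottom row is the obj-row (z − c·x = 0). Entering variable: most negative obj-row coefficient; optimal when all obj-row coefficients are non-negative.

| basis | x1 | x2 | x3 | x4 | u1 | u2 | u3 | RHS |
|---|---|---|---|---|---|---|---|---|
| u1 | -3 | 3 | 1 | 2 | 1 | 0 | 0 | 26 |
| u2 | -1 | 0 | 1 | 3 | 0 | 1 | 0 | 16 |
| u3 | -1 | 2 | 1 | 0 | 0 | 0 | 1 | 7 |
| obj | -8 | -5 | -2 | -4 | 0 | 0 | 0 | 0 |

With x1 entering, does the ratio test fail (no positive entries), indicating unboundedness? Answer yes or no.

yes

Every constraint-row entry in column x1 is ≤ 0, so increasing x1 is unbounded.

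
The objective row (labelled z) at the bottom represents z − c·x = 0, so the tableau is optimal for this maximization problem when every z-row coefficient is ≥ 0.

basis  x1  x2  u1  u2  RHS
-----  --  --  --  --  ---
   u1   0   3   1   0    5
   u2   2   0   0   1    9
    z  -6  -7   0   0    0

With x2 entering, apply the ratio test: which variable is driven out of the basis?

Column x2 entries and ratios — u1: 5/3 = 5/3; u2: 0 ≤ 0, skip.
Smallest ratio is 5/3 in the row of u1, so u1 leaves.

u1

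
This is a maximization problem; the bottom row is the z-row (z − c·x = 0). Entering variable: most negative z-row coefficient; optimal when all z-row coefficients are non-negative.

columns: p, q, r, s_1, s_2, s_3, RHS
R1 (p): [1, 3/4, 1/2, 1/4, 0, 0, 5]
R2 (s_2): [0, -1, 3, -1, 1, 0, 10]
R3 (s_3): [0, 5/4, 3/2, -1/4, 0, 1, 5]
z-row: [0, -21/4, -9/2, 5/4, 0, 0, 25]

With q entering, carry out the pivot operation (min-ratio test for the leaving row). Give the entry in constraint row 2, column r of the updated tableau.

Ratio test on column q — row 1: 5/(3/4) = 20/3; row 2: entry -1 ≤ 0; row 3: 5/(5/4) = 4. Minimum is 4 at row 3 (s_3 leaves); pivot element 5/4.
Divide row 3 by 5/4; eliminate column q from the other rows.
Row 2 update in column r: 3 − (-1)·(6/5) = 21/5.

21/5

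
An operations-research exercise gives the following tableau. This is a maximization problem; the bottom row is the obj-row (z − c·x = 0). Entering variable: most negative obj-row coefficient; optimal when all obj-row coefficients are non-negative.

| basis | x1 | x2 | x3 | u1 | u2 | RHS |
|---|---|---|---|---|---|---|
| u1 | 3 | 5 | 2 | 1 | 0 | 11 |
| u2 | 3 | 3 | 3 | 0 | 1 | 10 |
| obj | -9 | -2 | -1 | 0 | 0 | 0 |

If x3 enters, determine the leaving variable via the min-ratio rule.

Column x3 entries and ratios — u1: 11/2 = 11/2; u2: 10/3 = 10/3.
Smallest ratio is 10/3 in the row of u2, so u2 leaves.

u2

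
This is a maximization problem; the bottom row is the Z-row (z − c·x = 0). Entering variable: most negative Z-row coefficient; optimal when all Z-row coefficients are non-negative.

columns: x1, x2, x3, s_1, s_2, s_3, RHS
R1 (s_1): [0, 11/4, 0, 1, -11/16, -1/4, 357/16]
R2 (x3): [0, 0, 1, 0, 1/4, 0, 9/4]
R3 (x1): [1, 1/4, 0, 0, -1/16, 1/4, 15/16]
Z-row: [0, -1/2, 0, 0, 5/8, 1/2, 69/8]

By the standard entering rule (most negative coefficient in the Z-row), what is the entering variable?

x2

Negative Z-row entries: x2: -1/2.
The most negative is -1/2 in column x2, so x2 enters.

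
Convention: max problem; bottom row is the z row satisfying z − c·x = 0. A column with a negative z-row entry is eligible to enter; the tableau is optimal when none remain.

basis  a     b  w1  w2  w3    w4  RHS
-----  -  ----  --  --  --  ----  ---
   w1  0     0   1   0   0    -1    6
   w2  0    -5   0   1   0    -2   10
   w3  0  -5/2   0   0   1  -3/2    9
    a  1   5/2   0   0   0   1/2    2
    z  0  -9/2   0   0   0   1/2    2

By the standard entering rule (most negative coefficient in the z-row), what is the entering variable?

b

Negative z-row entries: b: -9/2.
The most negative is -9/2 in column b, so b enters.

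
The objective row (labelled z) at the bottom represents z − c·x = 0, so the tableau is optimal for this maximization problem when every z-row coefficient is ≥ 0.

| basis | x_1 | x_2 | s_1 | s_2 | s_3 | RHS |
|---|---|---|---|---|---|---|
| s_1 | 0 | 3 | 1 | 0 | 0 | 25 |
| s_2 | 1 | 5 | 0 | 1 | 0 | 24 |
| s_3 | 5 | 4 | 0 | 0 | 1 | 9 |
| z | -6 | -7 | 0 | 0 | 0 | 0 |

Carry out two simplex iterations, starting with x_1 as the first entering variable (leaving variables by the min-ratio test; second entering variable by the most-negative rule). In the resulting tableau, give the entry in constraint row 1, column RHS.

73/4

Ratio test on column x_1 — row 1: entry 0 ≤ 0; row 2: 24/1 = 24; row 3: 9/5 = 9/5. Minimum is 9/5 at row 3 (s_3 leaves); pivot element 5.
Divide row 3 by 5; eliminate column x_1 from the other rows.
Second iteration: most negative z-row entry is -11/5 in column x_2, so x_2 enters.
Ratio test on column x_2 — row 1: 25/3 = 25/3; row 2: (111/5)/(21/5) = 37/7; row 3: (9/5)/(4/5) = 9/4. Minimum is 9/4 at row 3 (x_1 leaves); pivot element 4/5.
Divide row 3 by 4/5; eliminate column x_2 from the other rows.
After both pivots, the entry at constraint row 1, column RHS is 73/4.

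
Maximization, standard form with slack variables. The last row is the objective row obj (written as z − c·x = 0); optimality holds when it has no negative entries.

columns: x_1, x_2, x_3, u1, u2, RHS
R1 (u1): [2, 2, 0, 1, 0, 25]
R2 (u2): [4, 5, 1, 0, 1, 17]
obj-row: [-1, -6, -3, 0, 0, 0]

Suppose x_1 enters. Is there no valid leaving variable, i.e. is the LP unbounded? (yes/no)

Column x_1 has positive entries in row(s) 1, 2, so the ratio test bounds it — not unbounded.

no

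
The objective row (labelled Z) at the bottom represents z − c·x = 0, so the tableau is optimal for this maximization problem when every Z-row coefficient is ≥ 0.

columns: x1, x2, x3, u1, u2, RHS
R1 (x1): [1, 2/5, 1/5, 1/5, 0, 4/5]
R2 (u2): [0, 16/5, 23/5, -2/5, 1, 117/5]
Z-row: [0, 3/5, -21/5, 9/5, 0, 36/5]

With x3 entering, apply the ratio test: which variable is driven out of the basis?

x1

Column x3 entries and ratios — x1: (4/5)/(1/5) = 4; u2: (117/5)/(23/5) = 117/23.
Smallest ratio is 4 in the row of x1, so x1 leaves.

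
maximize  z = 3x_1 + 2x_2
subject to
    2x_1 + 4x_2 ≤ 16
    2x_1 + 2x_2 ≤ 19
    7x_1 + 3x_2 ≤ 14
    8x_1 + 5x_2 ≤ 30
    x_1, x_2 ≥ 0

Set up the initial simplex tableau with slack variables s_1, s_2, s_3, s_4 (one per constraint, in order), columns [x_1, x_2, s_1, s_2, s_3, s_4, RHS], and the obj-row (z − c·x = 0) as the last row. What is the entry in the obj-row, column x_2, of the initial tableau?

The obj-row carries the negated objective coefficients: the x_2 entry is -2.

-2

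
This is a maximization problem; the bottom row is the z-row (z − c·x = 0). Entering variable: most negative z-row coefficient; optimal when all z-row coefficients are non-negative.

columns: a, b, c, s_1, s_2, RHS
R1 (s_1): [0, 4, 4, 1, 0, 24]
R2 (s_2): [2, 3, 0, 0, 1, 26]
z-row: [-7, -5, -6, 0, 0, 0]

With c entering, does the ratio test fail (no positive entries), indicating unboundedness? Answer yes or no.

no

Column c has positive entries in row(s) 1, so the ratio test bounds it — not unbounded.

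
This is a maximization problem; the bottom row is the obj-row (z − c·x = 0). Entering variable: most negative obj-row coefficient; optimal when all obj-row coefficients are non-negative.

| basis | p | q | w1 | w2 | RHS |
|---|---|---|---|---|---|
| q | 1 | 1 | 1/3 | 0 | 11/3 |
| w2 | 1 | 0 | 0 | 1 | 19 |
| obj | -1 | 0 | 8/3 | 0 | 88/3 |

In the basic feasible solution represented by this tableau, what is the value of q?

11/3

q is basic (row 1); its value is the RHS of that row, 11/3.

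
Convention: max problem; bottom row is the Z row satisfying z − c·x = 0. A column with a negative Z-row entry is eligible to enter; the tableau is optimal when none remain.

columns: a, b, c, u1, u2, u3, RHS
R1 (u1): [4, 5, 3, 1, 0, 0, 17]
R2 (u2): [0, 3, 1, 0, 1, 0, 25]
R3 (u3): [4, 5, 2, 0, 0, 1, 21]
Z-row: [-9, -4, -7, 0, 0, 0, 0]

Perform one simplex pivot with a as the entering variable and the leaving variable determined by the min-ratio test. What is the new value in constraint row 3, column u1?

Ratio test on column a — row 1: 17/4 = 17/4; row 2: entry 0 ≤ 0; row 3: 21/4 = 21/4. Minimum is 17/4 at row 1 (u1 leaves); pivot element 4.
Divide row 1 by 4; eliminate column a from the other rows.
Row 3 update in column u1: 0 − 4·(1/4) = -1.

-1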